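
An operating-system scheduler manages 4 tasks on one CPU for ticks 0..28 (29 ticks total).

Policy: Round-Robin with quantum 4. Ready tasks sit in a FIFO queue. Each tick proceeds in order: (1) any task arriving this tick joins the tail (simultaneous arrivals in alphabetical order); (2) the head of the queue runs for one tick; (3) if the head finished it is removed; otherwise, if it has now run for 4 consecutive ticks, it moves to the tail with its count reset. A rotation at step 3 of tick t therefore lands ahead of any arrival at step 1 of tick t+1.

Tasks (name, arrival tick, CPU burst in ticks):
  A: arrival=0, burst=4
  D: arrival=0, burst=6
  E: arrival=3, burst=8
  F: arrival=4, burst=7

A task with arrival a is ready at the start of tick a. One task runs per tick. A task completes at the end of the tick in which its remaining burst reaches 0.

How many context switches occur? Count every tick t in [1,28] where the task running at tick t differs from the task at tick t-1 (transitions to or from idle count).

t=0: queue=[A,D] q_used=0 → run A
t=1: queue=[A,D] q_used=1 → run A
t=2: queue=[A,D] q_used=2 → run A
t=3: queue=[A,D,E] q_used=3 → run A
t=4: queue=[D,E,F] q_used=0 → run D
t=5: queue=[D,E,F] q_used=1 → run D
t=6: queue=[D,E,F] q_used=2 → run D
t=7: queue=[D,E,F] q_used=3 → run D
t=8: queue=[E,F,D] q_used=0 → run E
t=9: queue=[E,F,D] q_used=1 → run E
t=10: queue=[E,F,D] q_used=2 → run E
t=11: queue=[E,F,D] q_used=3 → run E
t=12: queue=[F,D,E] q_used=0 → run F
t=13: queue=[F,D,E] q_used=1 → run F
t=14: queue=[F,D,E] q_used=2 → run F
t=15: queue=[F,D,E] q_used=3 → run F
t=16: queue=[D,E,F] q_used=0 → run D
t=17: queue=[D,E,F] q_used=1 → run D
t=18: queue=[E,F] q_used=0 → run E
t=19: queue=[E,F] q_used=1 → run E
t=20: queue=[E,F] q_used=2 → run E
t=21: queue=[E,F] q_used=3 → run E
t=22: queue=[F] q_used=0 → run F
t=23: queue=[F] q_used=1 → run F
t=24: queue=[F] q_used=2 → run F
t=25: (idle)
t=26: (idle)
t=27: (idle)
t=28: (idle)

context switches = 7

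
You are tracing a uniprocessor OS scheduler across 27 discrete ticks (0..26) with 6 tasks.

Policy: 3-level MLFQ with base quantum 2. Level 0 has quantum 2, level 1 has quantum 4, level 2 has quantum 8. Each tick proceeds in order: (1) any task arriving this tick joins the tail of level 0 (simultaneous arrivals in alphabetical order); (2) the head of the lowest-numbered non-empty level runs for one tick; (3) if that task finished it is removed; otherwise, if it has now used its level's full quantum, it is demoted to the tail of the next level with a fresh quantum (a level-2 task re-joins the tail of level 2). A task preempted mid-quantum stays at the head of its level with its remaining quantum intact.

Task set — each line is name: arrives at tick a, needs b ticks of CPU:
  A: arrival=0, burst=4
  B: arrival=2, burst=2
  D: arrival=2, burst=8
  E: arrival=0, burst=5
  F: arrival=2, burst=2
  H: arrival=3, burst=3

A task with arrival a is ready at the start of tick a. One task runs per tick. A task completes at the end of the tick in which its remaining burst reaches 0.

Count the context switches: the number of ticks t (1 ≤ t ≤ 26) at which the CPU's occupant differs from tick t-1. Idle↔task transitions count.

t=0: L0/L1/L2 = AE/-/- → run A
t=1: L0/L1/L2 = AE/-/- → run A
t=2: L0/L1/L2 = EBDF/A/- → run E
t=3: L0/L1/L2 = EBDFH/A/- → run E
t=4: L0/L1/L2 = BDFH/AE/- → run B
t=5: L0/L1/L2 = BDFH/AE/- → run B
t=6: L0/L1/L2 = DFH/AE/- → run D
t=7: L0/L1/L2 = DFH/AE/- → run D
t=8: L0/L1/L2 = FH/AED/- → run F
t=9: L0/L1/L2 = FH/AED/- → run F
t=10: L0/L1/L2 = H/AED/- → run H
t=11: L0/L1/L2 = H/AED/- → run H
t=12: L0/L1/L2 = -/AEDH/- → run A
t=13: L0/L1/L2 = -/AEDH/- → run A
t=14: L0/L1/L2 = -/EDH/- → run E
t=15: L0/L1/L2 = -/EDH/- → run E
t=16: L0/L1/L2 = -/EDH/- → run E
t=17: L0/L1/L2 = -/DH/- → run D
t=18: L0/L1/L2 = -/DH/- → run D
t=19: L0/L1/L2 = -/DH/- → run D
t=20: L0/L1/L2 = -/DH/- → run D
t=21: L0/L1/L2 = -/H/D → run H
t=22: L0/L1/L2 = -/-/D → run D
t=23: L0/L1/L2 = -/-/D → run D
t=24: (idle)
t=25: (idle)
t=26: (idle)

context switches = 11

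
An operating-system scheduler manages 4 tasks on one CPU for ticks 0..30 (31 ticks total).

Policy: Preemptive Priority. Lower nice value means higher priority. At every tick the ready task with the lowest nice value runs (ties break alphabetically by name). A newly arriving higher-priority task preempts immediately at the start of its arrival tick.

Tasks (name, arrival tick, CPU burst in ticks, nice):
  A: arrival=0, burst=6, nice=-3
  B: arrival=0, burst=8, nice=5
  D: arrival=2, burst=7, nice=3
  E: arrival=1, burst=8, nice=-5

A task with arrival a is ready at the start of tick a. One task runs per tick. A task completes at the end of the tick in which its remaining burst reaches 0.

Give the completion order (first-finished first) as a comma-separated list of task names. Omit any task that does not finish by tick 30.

t=0: ready={A,B} → run A
t=1: ready={A,B,E} → run E
t=2: ready={A,B,D,E} → run E
t=3: ready={A,B,D,E} → run E
t=4: ready={A,B,D,E} → run E
t=5: ready={A,B,D,E} → run E
t=6: ready={A,B,D,E} → run E
t=7: ready={A,B,D,E} → run E
t=8: ready={A,B,D,E} → run E
t=9: ready={A,B,D} → run A
t=10: ready={A,B,D} → run A
t=11: ready={A,B,D} → run A
t=12: ready={A,B,D} → run A
t=13: ready={A,B,D} → run A
t=14: ready={B,D} → run D
t=15: ready={B,D} → run D
t=16: ready={B,D} → run D
t=17: ready={B,D} → run D
t=18: ready={B,D} → run D
t=19: ready={B,D} → run D
t=20: ready={B,D} → run D
t=21: ready={B} → run B
t=22: ready={B} → run B
t=23: ready={B} → run B
t=24: ready={B} → run B
t=25: ready={B} → run B
t=26: ready={B} → run B
t=27: ready={B} → run B
t=28: ready={B} → run B
t=29: (idle)
t=30: (idle)

completion order = E, A, D, B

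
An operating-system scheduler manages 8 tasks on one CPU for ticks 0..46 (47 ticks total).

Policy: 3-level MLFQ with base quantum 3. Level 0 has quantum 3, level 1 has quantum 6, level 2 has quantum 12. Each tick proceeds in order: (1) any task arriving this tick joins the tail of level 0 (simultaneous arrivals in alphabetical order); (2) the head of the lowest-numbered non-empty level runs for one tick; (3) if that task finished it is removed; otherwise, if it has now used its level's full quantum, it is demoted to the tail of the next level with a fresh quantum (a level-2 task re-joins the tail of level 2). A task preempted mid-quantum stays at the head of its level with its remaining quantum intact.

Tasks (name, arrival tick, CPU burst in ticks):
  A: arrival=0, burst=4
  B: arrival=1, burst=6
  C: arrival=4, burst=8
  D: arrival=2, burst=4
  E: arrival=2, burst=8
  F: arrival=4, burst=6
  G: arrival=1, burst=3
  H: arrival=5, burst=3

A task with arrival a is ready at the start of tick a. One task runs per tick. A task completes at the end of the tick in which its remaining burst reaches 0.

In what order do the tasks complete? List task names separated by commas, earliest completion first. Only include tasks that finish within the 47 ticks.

t=0: L0/L1/L2 = A/-/- → run A
t=1: L0/L1/L2 = ABG/-/- → run A
t=2: L0/L1/L2 = ABGDE/-/- → run A
t=3: L0/L1/L2 = BGDE/A/- → run B
t=4: L0/L1/L2 = BGDECF/A/- → run B
t=5: L0/L1/L2 = BGDECFH/A/- → run B
t=6: L0/L1/L2 = GDECFH/AB/- → run G
t=7: L0/L1/L2 = GDECFH/AB/- → run G
t=8: L0/L1/L2 = GDECFH/AB/- → run G
t=9: L0/L1/L2 = DECFH/AB/- → run D
t=10: L0/L1/L2 = DECFH/AB/- → run D
t=11: L0/L1/L2 = DECFH/AB/- → run D
t=12: L0/L1/L2 = ECFH/ABD/- → run E
t=13: L0/L1/L2 = ECFH/ABD/- → run E
t=14: L0/L1/L2 = ECFH/ABD/- → run E
t=15: L0/L1/L2 = CFH/ABDE/- → run C
t=16: L0/L1/L2 = CFH/ABDE/- → run C
t=17: L0/L1/L2 = CFH/ABDE/- → run C
t=18: L0/L1/L2 = FH/ABDEC/- → run F
t=19: L0/L1/L2 = FH/ABDEC/- → run F
t=20: L0/L1/L2 = FH/ABDEC/- → run F
t=21: L0/L1/L2 = H/ABDECF/- → run H
t=22: L0/L1/L2 = H/ABDECF/- → run H
t=23: L0/L1/L2 = H/ABDECF/- → run H
t=24: L0/L1/L2 = -/ABDECF/- → run A
t=25: L0/L1/L2 = -/BDECF/- → run B
t=26: L0/L1/L2 = -/BDECF/- → run B
t=27: L0/L1/L2 = -/BDECF/- → run B
t=28: L0/L1/L2 = -/DECF/- → run D
t=29: L0/L1/L2 = -/ECF/- → run E
t=30: L0/L1/L2 = -/ECF/- → run E
t=31: L0/L1/L2 = -/ECF/- → run E
t=32: L0/L1/L2 = -/ECF/- → run E
t=33: L0/L1/L2 = -/ECF/- → run E
t=34: L0/L1/L2 = -/CF/- → run C
t=35: L0/L1/L2 = -/CF/- → run C
t=36: L0/L1/L2 = -/CF/- → run C
t=37: L0/L1/L2 = -/CF/- → run C
t=38: L0/L1/L2 = -/CF/- → run C
t=39: L0/L1/L2 = -/F/- → run F
t=40: L0/L1/L2 = -/F/- → run F
t=41: L0/L1/L2 = -/F/- → run F
t=42: (idle)
t=43: (idle)
t=44: (idle)
t=45: (idle)
t=46: (idle)

completion order = G, H, A, B, D, E, C, F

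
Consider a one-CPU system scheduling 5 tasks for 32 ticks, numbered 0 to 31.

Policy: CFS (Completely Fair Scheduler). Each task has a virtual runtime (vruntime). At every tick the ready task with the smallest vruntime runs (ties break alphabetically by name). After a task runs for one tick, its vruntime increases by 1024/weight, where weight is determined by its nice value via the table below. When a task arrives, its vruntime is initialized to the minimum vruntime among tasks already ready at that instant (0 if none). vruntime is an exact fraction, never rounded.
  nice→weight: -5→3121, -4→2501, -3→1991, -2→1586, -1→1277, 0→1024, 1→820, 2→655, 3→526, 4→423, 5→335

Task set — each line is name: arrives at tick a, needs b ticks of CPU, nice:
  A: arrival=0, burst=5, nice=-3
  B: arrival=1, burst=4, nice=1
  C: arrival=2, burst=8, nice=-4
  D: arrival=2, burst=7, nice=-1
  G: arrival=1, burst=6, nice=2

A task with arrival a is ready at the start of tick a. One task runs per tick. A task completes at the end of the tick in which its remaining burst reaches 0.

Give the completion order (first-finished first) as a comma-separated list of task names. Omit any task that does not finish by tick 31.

completion order = A, C, B, D, G

t=0: vr[A=0] → run A
t=1: vr[A=1024/1991 B=1024/1991 G=1024/1991] → run A
t=2: vr[A=2048/1991 B=1024/1991 C=1024/1991 D=1024/1991 G=1024/1991] → run B
t=3: vr[A=2048/1991 B=719616/408155 C=1024/1991 D=1024/1991 G=1024/1991] → run C
t=4: vr[A=2048/1991 B=719616/408155 C=4599808/4979491 D=1024/1991 G=1024/1991] → run D
t=5: vr[A=2048/1991 B=719616/408155 C=4599808/4979491 D=3346432/2542507 G=1024/1991] → run G
t=6: vr[A=2048/1991 B=719616/408155 C=4599808/4979491 D=3346432/2542507 G=2709504/1304105] → run C
t=7: vr[A=2048/1991 B=719616/408155 C=6638592/4979491 D=3346432/2542507 G=2709504/1304105] → run A
t=8: vr[A=3072/1991 B=719616/408155 C=6638592/4979491 D=3346432/2542507 G=2709504/1304105] → run D
t=9: vr[A=3072/1991 B=719616/408155 C=6638592/4979491 D=5385216/2542507 G=2709504/1304105] → run C
t=10: vr[A=3072/1991 B=719616/408155 C=8677376/4979491 D=5385216/2542507 G=2709504/1304105] → run A
t=11: vr[A=4096/1991 B=719616/408155 C=8677376/4979491 D=5385216/2542507 G=2709504/1304105] → run C
t=12: vr[A=4096/1991 B=719616/408155 C=10716160/4979491 D=5385216/2542507 G=2709504/1304105] → run B
t=13: vr[A=4096/1991 B=1229312/408155 C=10716160/4979491 D=5385216/2542507 G=2709504/1304105] → run A
t=14: vr[B=1229312/408155 C=10716160/4979491 D=5385216/2542507 G=2709504/1304105] → run G
t=15: vr[B=1229312/408155 C=10716160/4979491 D=5385216/2542507 G=4748288/1304105] → run D
t=16: vr[B=1229312/408155 C=10716160/4979491 D=7424000/2542507 G=4748288/1304105] → run C
t=17: vr[B=1229312/408155 C=12754944/4979491 D=7424000/2542507 G=4748288/1304105] → run C
t=18: vr[B=1229312/408155 C=14793728/4979491 D=7424000/2542507 G=4748288/1304105] → run D
t=19: vr[B=1229312/408155 C=14793728/4979491 D=9462784/2542507 G=4748288/1304105] → run C
t=20: vr[B=1229312/408155 C=16832512/4979491 D=9462784/2542507 G=4748288/1304105] → run B
t=21: vr[B=1739008/408155 C=16832512/4979491 D=9462784/2542507 G=4748288/1304105] → run C
t=22: vr[B=1739008/408155 D=9462784/2542507 G=4748288/1304105] → run G
t=23: vr[B=1739008/408155 D=9462784/2542507 G=6787072/1304105] → run D
t=24: vr[B=1739008/408155 D=11501568/2542507 G=6787072/1304105] → run B
t=25: vr[D=11501568/2542507 G=6787072/1304105] → run D
t=26: vr[D=13540352/2542507 G=6787072/1304105] → run G
t=27: vr[D=13540352/2542507 G=8825856/1304105] → run D
t=28: vr[G=8825856/1304105] → run G
t=29: vr[G=2172928/260821] → run G
t=30: (idle)
t=31: (idle)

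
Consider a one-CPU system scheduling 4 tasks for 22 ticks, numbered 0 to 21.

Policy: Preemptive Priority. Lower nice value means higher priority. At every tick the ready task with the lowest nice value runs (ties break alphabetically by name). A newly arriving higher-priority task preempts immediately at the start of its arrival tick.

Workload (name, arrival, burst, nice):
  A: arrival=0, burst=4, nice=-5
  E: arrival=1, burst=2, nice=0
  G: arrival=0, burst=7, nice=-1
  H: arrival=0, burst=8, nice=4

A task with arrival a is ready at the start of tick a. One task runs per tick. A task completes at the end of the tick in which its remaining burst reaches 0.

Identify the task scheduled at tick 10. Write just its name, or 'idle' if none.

running at tick 10 = G

t=0: ready={A,G,H} → run A
t=1: ready={A,E,G,H} → run A
t=2: ready={A,E,G,H} → run A
t=3: ready={A,E,G,H} → run A
t=4: ready={E,G,H} → run G
t=5: ready={E,G,H} → run G
t=6: ready={E,G,H} → run G
t=7: ready={E,G,H} → run G
t=8: ready={E,G,H} → run G
t=9: ready={E,G,H} → run G
t=10: ready={E,G,H} → run G
t=11: ready={E,H} → run E
t=12: ready={E,H} → run E
t=13: ready={H} → run H
t=14: ready={H} → run H
t=15: ready={H} → run H
t=16: ready={H} → run H
t=17: ready={H} → run H
t=18: ready={H} → run H
t=19: ready={H} → run H
t=20: ready={H} → run H
t=21: (idle)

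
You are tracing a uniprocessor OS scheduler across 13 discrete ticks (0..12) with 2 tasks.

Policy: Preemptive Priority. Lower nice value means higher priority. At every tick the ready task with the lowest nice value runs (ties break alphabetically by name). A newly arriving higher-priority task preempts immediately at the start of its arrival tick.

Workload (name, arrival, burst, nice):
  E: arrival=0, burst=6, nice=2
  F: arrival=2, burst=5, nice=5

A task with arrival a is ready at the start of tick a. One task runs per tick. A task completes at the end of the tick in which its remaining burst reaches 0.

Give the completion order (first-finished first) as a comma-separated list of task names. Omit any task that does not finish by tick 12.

t=0: ready={E} → run E
t=1: ready={E} → run E
t=2: ready={E,F} → run E
t=3: ready={E,F} → run E
t=4: ready={E,F} → run E
t=5: ready={E,F} → run E
t=6: ready={F} → run F
t=7: ready={F} → run F
t=8: ready={F} → run F
t=9: ready={F} → run F
t=10: ready={F} → run F
t=11: (idle)
t=12: (idle)

completion order = E, F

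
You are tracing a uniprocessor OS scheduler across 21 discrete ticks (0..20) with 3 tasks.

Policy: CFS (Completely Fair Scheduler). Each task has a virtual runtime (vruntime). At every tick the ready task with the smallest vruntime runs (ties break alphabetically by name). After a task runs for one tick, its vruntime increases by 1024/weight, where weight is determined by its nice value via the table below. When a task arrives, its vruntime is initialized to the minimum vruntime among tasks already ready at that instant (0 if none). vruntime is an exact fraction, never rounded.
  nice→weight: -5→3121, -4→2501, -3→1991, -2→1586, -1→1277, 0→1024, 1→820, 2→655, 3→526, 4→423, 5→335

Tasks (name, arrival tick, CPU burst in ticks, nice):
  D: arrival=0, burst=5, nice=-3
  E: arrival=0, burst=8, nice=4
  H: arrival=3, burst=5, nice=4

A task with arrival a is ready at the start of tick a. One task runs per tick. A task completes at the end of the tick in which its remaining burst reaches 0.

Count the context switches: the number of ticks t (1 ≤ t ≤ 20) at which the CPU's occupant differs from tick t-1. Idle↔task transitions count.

t=0: vr[D=0 E=0] → run D
t=1: vr[D=1024/1991 E=0] → run E
t=2: vr[D=1024/1991 E=1024/423] → run D
t=3: vr[D=2048/1991 E=1024/423 H=2048/1991] → run D
t=4: vr[D=3072/1991 E=1024/423 H=2048/1991] → run H
t=5: vr[D=3072/1991 E=1024/423 H=2905088/842193] → run D
t=6: vr[D=4096/1991 E=1024/423 H=2905088/842193] → run D
t=7: vr[E=1024/423 H=2905088/842193] → run E
t=8: vr[E=2048/423 H=2905088/842193] → run H
t=9: vr[E=2048/423 H=4943872/842193] → run E
t=10: vr[E=1024/141 H=4943872/842193] → run H
t=11: vr[E=1024/141 H=2327552/280731] → run E
t=12: vr[E=4096/423 H=2327552/280731] → run H
t=13: vr[E=4096/423 H=9021440/842193] → run E
t=14: vr[E=5120/423 H=9021440/842193] → run H
t=15: vr[E=5120/423] → run E
t=16: vr[E=2048/141] → run E
t=17: vr[E=7168/423] → run E
t=18: (idle)
t=19: (idle)
t=20: (idle)

context switches = 14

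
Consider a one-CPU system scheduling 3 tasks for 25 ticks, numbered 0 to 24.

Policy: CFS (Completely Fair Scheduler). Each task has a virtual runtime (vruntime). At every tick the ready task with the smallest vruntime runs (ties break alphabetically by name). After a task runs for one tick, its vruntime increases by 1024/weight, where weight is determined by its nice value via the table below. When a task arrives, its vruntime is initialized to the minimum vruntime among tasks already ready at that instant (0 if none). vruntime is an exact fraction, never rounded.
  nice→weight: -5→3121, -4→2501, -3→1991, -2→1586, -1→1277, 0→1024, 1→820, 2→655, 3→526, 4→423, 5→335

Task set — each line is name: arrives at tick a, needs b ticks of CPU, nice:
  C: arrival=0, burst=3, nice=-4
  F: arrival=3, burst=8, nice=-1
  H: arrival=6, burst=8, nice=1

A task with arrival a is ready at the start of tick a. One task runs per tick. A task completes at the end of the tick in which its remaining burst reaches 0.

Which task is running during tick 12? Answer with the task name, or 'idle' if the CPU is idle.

running at tick 12 = H

t=0: vr[C=0] → run C
t=1: vr[C=1024/2501] → run C
t=2: vr[C=2048/2501] → run C
t=3: vr[F=0] → run F
t=4: vr[F=1024/1277] → run F
t=5: vr[F=2048/1277] → run F
t=6: vr[F=3072/1277 H=3072/1277] → run F
t=7: vr[F=4096/1277 H=3072/1277] → run H
t=8: vr[F=4096/1277 H=956672/261785] → run F
t=9: vr[F=5120/1277 H=956672/261785] → run H
t=10: vr[F=5120/1277 H=1283584/261785] → run F
t=11: vr[F=6144/1277 H=1283584/261785] → run F
t=12: vr[F=7168/1277 H=1283584/261785] → run H
t=13: vr[F=7168/1277 H=1610496/261785] → run F
t=14: vr[H=1610496/261785] → run H
t=15: vr[H=1937408/261785] → run H
t=16: vr[H=452864/52357] → run H
t=17: vr[H=2591232/261785] → run H
t=18: vr[H=2918144/261785] → run H
t=19: (idle)
t=20: (idle)
t=21: (idle)
t=22: (idle)
t=23: (idle)
t=24: (idle)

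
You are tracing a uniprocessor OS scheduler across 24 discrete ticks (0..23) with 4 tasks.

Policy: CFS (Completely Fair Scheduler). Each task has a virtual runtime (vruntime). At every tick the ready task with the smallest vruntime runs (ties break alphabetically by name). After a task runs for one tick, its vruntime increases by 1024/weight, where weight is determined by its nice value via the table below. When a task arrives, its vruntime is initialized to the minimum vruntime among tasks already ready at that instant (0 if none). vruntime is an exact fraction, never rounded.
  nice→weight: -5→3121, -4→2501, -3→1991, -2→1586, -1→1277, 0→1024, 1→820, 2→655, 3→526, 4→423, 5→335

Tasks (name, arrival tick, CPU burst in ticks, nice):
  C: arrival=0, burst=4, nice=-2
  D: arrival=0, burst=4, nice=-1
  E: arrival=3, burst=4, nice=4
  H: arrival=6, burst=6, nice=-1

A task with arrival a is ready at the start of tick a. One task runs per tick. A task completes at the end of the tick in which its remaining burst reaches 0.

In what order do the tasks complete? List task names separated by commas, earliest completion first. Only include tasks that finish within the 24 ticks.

completion order = C, D, H, E

t=0: vr[C=0 D=0] → run C
t=1: vr[C=512/793 D=0] → run D
t=2: vr[C=512/793 D=1024/1277] → run C
t=3: vr[C=1024/793 D=1024/1277 E=1024/1277] → run D
t=4: vr[C=1024/793 D=2048/1277 E=1024/1277] → run E
t=5: vr[C=1024/793 D=2048/1277 E=1740800/540171] → run C
t=6: vr[C=1536/793 D=2048/1277 E=1740800/540171 H=2048/1277] → run D
t=7: vr[C=1536/793 D=3072/1277 E=1740800/540171 H=2048/1277] → run H
t=8: vr[C=1536/793 D=3072/1277 E=1740800/540171 H=3072/1277] → run C
t=9: vr[D=3072/1277 E=1740800/540171 H=3072/1277] → run D
t=10: vr[E=1740800/540171 H=3072/1277] → run H
t=11: vr[E=1740800/540171 H=4096/1277] → run H
t=12: vr[E=1740800/540171 H=5120/1277] → run E
t=13: vr[E=3048448/540171 H=5120/1277] → run H
t=14: vr[E=3048448/540171 H=6144/1277] → run H
t=15: vr[E=3048448/540171 H=7168/1277] → run H
t=16: vr[E=3048448/540171] → run E
t=17: vr[E=1452032/180057] → run E
t=18: (idle)
t=19: (idle)
t=20: (idle)
t=21: (idle)
t=22: (idle)
t=23: (idle)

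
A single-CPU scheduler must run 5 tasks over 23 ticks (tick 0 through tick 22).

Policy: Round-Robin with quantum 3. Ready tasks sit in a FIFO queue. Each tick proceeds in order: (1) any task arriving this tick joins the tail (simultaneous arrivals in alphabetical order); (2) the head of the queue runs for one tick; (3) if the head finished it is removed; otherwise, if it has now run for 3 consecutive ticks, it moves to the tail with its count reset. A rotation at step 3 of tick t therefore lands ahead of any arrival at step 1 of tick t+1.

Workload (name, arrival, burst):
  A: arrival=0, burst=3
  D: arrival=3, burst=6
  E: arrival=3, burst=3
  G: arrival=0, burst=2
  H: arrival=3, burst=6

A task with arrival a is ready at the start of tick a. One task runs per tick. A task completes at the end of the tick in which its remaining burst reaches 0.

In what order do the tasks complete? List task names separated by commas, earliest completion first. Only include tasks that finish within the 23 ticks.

t=0: queue=[A,G] q_used=0 → run A
t=1: queue=[A,G] q_used=1 → run A
t=2: queue=[A,G] q_used=2 → run A
t=3: queue=[G,D,E,H] q_used=0 → run G
t=4: queue=[G,D,E,H] q_used=1 → run G
t=5: queue=[D,E,H] q_used=0 → run D
t=6: queue=[D,E,H] q_used=1 → run D
t=7: queue=[D,E,H] q_used=2 → run D
t=8: queue=[E,H,D] q_used=0 → run E
t=9: queue=[E,H,D] q_used=1 → run E
t=10: queue=[E,H,D] q_used=2 → run E
t=11: queue=[H,D] q_used=0 → run H
t=12: queue=[H,D] q_used=1 → run H
t=13: queue=[H,D] q_used=2 → run H
t=14: queue=[D,H] q_used=0 → run D
t=15: queue=[D,H] q_used=1 → run D
t=16: queue=[D,H] q_used=2 → run D
t=17: queue=[H] q_used=0 → run H
t=18: queue=[H] q_used=1 → run H
t=19: queue=[H] q_used=2 → run H
t=20: (idle)
t=21: (idle)
t=22: (idle)

completion order = A, G, E, D, H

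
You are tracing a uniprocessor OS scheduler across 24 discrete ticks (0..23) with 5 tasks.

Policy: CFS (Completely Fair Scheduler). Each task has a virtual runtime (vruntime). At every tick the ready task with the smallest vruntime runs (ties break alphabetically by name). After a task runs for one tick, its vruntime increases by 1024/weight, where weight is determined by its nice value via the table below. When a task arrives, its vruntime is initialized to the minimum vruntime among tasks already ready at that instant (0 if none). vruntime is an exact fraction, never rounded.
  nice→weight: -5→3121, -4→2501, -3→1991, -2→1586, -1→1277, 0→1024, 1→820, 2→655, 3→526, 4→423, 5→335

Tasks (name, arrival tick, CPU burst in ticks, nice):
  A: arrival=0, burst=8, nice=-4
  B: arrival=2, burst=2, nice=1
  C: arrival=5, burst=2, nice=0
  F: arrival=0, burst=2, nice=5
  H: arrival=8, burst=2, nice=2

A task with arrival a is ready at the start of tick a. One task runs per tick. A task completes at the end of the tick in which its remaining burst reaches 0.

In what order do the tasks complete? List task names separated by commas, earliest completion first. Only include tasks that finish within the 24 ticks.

completion order = B, C, A, F, H

t=0: vr[A=0 F=0] → run A
t=1: vr[A=1024/2501 F=0] → run F
t=2: vr[A=1024/2501 B=1024/2501 F=1024/335] → run A
t=3: vr[A=2048/2501 B=1024/2501 F=1024/335] → run B
t=4: vr[A=2048/2501 B=20736/12505 F=1024/335] → run A
t=5: vr[A=3072/2501 B=20736/12505 C=3072/2501 F=1024/335] → run A
t=6: vr[A=4096/2501 B=20736/12505 C=3072/2501 F=1024/335] → run C
t=7: vr[A=4096/2501 B=20736/12505 C=5573/2501 F=1024/335] → run A
t=8: vr[A=5120/2501 B=20736/12505 C=5573/2501 F=1024/335 H=20736/12505] → run B
t=9: vr[A=5120/2501 C=5573/2501 F=1024/335 H=20736/12505] → run H
t=10: vr[A=5120/2501 C=5573/2501 F=1024/335 H=1055488/327631] → run A
t=11: vr[A=6144/2501 C=5573/2501 F=1024/335 H=1055488/327631] → run C
t=12: vr[A=6144/2501 F=1024/335 H=1055488/327631] → run A
t=13: vr[A=7168/2501 F=1024/335 H=1055488/327631] → run A
t=14: vr[F=1024/335 H=1055488/327631] → run F
t=15: vr[H=1055488/327631] → run H
t=16: (idle)
t=17: (idle)
t=18: (idle)
t=19: (idle)
t=20: (idle)
t=21: (idle)
t=22: (idle)
t=23: (idle)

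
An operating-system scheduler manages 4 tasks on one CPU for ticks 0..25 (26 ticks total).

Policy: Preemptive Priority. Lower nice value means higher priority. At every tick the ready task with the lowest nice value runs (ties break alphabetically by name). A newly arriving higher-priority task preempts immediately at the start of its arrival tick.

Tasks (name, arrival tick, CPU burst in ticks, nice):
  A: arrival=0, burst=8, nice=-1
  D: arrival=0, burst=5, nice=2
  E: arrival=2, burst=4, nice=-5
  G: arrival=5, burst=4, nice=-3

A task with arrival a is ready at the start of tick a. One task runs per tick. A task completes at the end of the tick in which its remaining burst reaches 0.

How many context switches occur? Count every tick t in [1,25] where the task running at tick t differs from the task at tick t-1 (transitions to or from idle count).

context switches = 5

t=0: ready={A,D} → run A
t=1: ready={A,D} → run A
t=2: ready={A,D,E} → run E
t=3: ready={A,D,E} → run E
t=4: ready={A,D,E} → run E
t=5: ready={A,D,E,G} → run E
t=6: ready={A,D,G} → run G
t=7: ready={A,D,G} → run G
t=8: ready={A,D,G} → run G
t=9: ready={A,D,G} → run G
t=10: ready={A,D} → run A
t=11: ready={A,D} → run A
t=12: ready={A,D} → run A
t=13: ready={A,D} → run A
t=14: ready={A,D} → run A
t=15: ready={A,D} → run A
t=16: ready={D} → run D
t=17: ready={D} → run D
t=18: ready={D} → run D
t=19: ready={D} → run D
t=20: ready={D} → run D
t=21: (idle)
t=22: (idle)
t=23: (idle)
t=24: (idle)
t=25: (idle)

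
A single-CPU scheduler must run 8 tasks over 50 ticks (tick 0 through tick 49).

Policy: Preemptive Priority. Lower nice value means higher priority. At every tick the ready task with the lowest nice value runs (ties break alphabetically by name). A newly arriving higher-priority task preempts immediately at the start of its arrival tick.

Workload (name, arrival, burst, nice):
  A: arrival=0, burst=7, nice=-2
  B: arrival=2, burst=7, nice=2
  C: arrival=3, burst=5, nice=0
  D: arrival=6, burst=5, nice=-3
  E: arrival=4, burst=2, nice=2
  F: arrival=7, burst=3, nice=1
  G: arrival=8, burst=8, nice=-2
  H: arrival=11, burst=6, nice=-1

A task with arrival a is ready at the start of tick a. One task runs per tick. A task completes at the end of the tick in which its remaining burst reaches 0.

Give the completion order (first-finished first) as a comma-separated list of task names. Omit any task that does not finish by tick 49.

completion order = D, A, G, H, C, F, B, E

t=0: ready={A} → run A
t=1: ready={A} → run A
t=2: ready={A,B} → run A
t=3: ready={A,B,C} → run A
t=4: ready={A,B,C,E} → run A
t=5: ready={A,B,C,E} → run A
t=6: ready={A,B,C,D,E} → run D
t=7: ready={A,B,C,D,E,F} → run D
t=8: ready={A,B,C,D,E,F,G} → run D
t=9: ready={A,B,C,D,E,F,G} → run D
t=10: ready={A,B,C,D,E,F,G} → run D
t=11: ready={A,B,C,E,F,G,H} → run A
t=12: ready={B,C,E,F,G,H} → run G
t=13: ready={B,C,E,F,G,H} → run G
t=14: ready={B,C,E,F,G,H} → run G
t=15: ready={B,C,E,F,G,H} → run G
t=16: ready={B,C,E,F,G,H} → run G
t=17: ready={B,C,E,F,G,H} → run G
t=18: ready={B,C,E,F,G,H} → run G
t=19: ready={B,C,E,F,G,H} → run G
t=20: ready={B,C,E,F,H} → run H
t=21: ready={B,C,E,F,H} → run H
t=22: ready={B,C,E,F,H} → run H
t=23: ready={B,C,E,F,H} → run H
t=24: ready={B,C,E,F,H} → run H
t=25: ready={B,C,E,F,H} → run H
t=26: ready={B,C,E,F} → run C
t=27: ready={B,C,E,F} → run C
t=28: ready={B,C,E,F} → run C
t=29: ready={B,C,E,F} → run C
t=30: ready={B,C,E,F} → run C
t=31: ready={B,E,F} → run F
t=32: ready={B,E,F} → run F
t=33: ready={B,E,F} → run F
t=34: ready={B,E} → run B
t=35: ready={B,E} → run B
t=36: ready={B,E} → run B
t=37: ready={B,E} → run B
t=38: ready={B,E} → run B
t=39: ready={B,E} → run B
t=40: ready={B,E} → run B
t=41: ready={E} → run E
t=42: ready={E} → run E
t=43: (idle)
t=44: (idle)
t=45: (idle)
t=46: (idle)
t=47: (idle)
t=48: (idle)
t=49: (idle)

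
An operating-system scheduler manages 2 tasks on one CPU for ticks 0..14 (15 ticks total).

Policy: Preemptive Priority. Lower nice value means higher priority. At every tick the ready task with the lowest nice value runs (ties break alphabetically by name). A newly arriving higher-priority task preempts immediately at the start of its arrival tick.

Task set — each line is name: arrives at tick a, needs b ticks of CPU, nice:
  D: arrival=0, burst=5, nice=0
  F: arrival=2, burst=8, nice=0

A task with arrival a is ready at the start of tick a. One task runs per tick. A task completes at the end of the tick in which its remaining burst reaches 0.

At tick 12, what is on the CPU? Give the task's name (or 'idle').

t=0: ready={D} → run D
t=1: ready={D} → run D
t=2: ready={D,F} → run D
t=3: ready={D,F} → run D
t=4: ready={D,F} → run D
t=5: ready={F} → run F
t=6: ready={F} → run F
t=7: ready={F} → run F
t=8: ready={F} → run F
t=9: ready={F} → run F
t=10: ready={F} → run F
t=11: ready={F} → run F
t=12: ready={F} → run F
t=13: (idle)
t=14: (idle)

running at tick 12 = F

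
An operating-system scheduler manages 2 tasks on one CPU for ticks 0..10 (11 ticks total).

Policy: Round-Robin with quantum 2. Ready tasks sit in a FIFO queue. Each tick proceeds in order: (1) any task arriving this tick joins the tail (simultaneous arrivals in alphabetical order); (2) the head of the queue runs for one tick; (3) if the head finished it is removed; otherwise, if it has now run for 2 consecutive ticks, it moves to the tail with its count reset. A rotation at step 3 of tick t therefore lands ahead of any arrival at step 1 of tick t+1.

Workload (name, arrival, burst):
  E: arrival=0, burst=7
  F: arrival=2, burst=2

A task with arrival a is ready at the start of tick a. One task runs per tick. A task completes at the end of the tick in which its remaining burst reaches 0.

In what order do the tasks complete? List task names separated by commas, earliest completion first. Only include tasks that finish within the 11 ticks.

completion order = F, E

t=0: queue=[E] q_used=0 → run E
t=1: queue=[E] q_used=1 → run E
t=2: queue=[E,F] q_used=0 → run E
t=3: queue=[E,F] q_used=1 → run E
t=4: queue=[F,E] q_used=0 → run F
t=5: queue=[F,E] q_used=1 → run F
t=6: queue=[E] q_used=0 → run E
t=7: queue=[E] q_used=1 → run E
t=8: queue=[E] q_used=0 → run E
t=9: (idle)
t=10: (idle)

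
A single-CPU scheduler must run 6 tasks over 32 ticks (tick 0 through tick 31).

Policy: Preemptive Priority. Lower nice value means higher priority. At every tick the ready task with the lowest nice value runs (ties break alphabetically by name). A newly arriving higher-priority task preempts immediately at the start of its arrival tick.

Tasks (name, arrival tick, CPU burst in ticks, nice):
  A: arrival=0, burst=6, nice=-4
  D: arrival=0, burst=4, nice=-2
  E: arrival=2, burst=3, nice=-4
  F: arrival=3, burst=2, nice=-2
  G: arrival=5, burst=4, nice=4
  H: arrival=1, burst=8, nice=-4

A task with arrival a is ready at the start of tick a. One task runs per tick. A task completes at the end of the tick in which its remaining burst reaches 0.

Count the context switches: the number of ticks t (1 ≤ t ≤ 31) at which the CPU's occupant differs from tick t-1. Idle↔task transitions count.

context switches = 6

t=0: ready={A,D} → run A
t=1: ready={A,D,H} → run A
t=2: ready={A,D,E,H} → run A
t=3: ready={A,D,E,F,H} → run A
t=4: ready={A,D,E,F,H} → run A
t=5: ready={A,D,E,F,G,H} → run A
t=6: ready={D,E,F,G,H} → run E
t=7: ready={D,E,F,G,H} → run E
t=8: ready={D,E,F,G,H} → run E
t=9: ready={D,F,G,H} → run H
t=10: ready={D,F,G,H} → run H
t=11: ready={D,F,G,H} → run H
t=12: ready={D,F,G,H} → run H
t=13: ready={D,F,G,H} → run H
t=14: ready={D,F,G,H} → run H
t=15: ready={D,F,G,H} → run H
t=16: ready={D,F,G,H} → run H
t=17: ready={D,F,G} → run D
t=18: ready={D,F,G} → run D
t=19: ready={D,F,G} → run D
t=20: ready={D,F,G} → run D
t=21: ready={F,G} → run F
t=22: ready={F,G} → run F
t=23: ready={G} → run G
t=24: ready={G} → run G
t=25: ready={G} → run G
t=26: ready={G} → run G
t=27: (idle)
t=28: (idle)
t=29: (idle)
t=30: (idle)
t=31: (idle)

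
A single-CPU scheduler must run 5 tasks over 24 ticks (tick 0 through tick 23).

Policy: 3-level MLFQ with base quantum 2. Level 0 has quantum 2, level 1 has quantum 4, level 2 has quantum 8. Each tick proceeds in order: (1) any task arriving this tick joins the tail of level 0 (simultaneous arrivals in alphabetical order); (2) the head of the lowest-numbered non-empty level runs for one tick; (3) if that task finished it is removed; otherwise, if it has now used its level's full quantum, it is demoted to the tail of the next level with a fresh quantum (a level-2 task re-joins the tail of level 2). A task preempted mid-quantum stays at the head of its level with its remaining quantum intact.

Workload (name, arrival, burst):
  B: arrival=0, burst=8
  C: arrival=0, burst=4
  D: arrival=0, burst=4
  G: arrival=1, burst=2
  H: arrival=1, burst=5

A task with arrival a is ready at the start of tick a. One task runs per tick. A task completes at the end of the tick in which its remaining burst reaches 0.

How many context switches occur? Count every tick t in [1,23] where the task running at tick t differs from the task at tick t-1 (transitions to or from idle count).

t=0: L0/L1/L2 = BCD/-/- → run B
t=1: L0/L1/L2 = BCDGH/-/- → run B
t=2: L0/L1/L2 = CDGH/B/- → run C
t=3: L0/L1/L2 = CDGH/B/- → run C
t=4: L0/L1/L2 = DGH/BC/- → run D
t=5: L0/L1/L2 = DGH/BC/- → run D
t=6: L0/L1/L2 = GH/BCD/- → run G
t=7: L0/L1/L2 = GH/BCD/- → run G
t=8: L0/L1/L2 = H/BCD/- → run H
t=9: L0/L1/L2 = H/BCD/- → run H
t=10: L0/L1/L2 = -/BCDH/- → run B
t=11: L0/L1/L2 = -/BCDH/- → run B
t=12: L0/L1/L2 = -/BCDH/- → run B
t=13: L0/L1/L2 = -/BCDH/- → run B
t=14: L0/L1/L2 = -/CDH/B → run C
t=15: L0/L1/L2 = -/CDH/B → run C
t=16: L0/L1/L2 = -/DH/B → run D
t=17: L0/L1/L2 = -/DH/B → run D
t=18: L0/L1/L2 = -/H/B → run H
t=19: L0/L1/L2 = -/H/B → run H
t=20: L0/L1/L2 = -/H/B → run H
t=21: L0/L1/L2 = -/-/B → run B
t=22: L0/L1/L2 = -/-/B → run B
t=23: (idle)

context switches = 10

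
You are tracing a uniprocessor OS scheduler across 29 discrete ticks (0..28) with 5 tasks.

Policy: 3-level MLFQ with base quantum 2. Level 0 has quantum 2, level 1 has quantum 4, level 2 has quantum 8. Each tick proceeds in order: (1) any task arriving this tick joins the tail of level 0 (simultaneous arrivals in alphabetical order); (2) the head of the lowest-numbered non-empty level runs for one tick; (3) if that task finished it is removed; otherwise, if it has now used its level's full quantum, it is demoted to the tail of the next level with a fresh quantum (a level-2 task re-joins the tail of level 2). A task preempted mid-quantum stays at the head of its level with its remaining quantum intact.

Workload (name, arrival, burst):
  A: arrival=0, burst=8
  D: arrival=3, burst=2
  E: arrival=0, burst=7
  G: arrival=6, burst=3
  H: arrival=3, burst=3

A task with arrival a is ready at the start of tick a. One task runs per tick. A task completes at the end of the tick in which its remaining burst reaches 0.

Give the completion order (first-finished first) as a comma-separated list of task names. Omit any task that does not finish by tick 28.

t=0: L0/L1/L2 = AE/-/- → run A
t=1: L0/L1/L2 = AE/-/- → run A
t=2: L0/L1/L2 = E/A/- → run E
t=3: L0/L1/L2 = EDH/A/- → run E
t=4: L0/L1/L2 = DH/AE/- → run D
t=5: L0/L1/L2 = DH/AE/- → run D
t=6: L0/L1/L2 = HG/AE/- → run H
t=7: L0/L1/L2 = HG/AE/- → run H
t=8: L0/L1/L2 = G/AEH/- → run G
t=9: L0/L1/L2 = G/AEH/- → run G
t=10: L0/L1/L2 = -/AEHG/- → run A
t=11: L0/L1/L2 = -/AEHG/- → run A
t=12: L0/L1/L2 = -/AEHG/- → run A
t=13: L0/L1/L2 = -/AEHG/- → run A
t=14: L0/L1/L2 = -/EHG/A → run E
t=15: L0/L1/L2 = -/EHG/A → run E
t=16: L0/L1/L2 = -/EHG/A → run E
t=17: L0/L1/L2 = -/EHG/A → run E
t=18: L0/L1/L2 = -/HG/AE → run H
t=19: L0/L1/L2 = -/G/AE → run G
t=20: L0/L1/L2 = -/-/AE → run A
t=21: L0/L1/L2 = -/-/AE → run A
t=22: L0/L1/L2 = -/-/E → run E
t=23: (idle)
t=24: (idle)
t=25: (idle)
t=26: (idle)
t=27: (idle)
t=28: (idle)

completion order = D, H, G, A, E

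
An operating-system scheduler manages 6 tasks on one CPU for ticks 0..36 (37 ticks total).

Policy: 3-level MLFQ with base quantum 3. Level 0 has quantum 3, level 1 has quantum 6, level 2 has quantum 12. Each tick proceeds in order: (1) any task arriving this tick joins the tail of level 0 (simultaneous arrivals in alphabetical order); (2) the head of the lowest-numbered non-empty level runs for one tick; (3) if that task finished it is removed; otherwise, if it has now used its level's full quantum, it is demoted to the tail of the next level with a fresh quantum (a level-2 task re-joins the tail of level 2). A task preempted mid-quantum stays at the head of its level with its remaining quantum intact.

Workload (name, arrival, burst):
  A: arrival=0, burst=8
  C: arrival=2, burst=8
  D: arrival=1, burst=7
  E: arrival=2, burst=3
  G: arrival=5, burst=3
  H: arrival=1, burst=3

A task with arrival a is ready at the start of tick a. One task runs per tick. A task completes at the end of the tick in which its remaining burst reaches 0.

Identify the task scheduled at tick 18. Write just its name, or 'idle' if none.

t=0: L0/L1/L2 = A/-/- → run A
t=1: L0/L1/L2 = ADH/-/- → run A
t=2: L0/L1/L2 = ADHCE/-/- → run A
t=3: L0/L1/L2 = DHCE/A/- → run D
t=4: L0/L1/L2 = DHCE/A/- → run D
t=5: L0/L1/L2 = DHCEG/A/- → run D
t=6: L0/L1/L2 = HCEG/AD/- → run H
t=7: L0/L1/L2 = HCEG/AD/- → run H
t=8: L0/L1/L2 = HCEG/AD/- → run H
t=9: L0/L1/L2 = CEG/AD/- → run C
t=10: L0/L1/L2 = CEG/AD/- → run C
t=11: L0/L1/L2 = CEG/AD/- → run C
t=12: L0/L1/L2 = EG/ADC/- → run E
t=13: L0/L1/L2 = EG/ADC/- → run E
t=14: L0/L1/L2 = EG/ADC/- → run E
t=15: L0/L1/L2 = G/ADC/- → run G
t=16: L0/L1/L2 = G/ADC/- → run G
t=17: L0/L1/L2 = G/ADC/- → run G
t=18: L0/L1/L2 = -/ADC/- → run A
t=19: L0/L1/L2 = -/ADC/- → run A
t=20: L0/L1/L2 = -/ADC/- → run A
t=21: L0/L1/L2 = -/ADC/- → run A
t=22: L0/L1/L2 = -/ADC/- → run A
t=23: L0/L1/L2 = -/DC/- → run D
t=24: L0/L1/L2 = -/DC/- → run D
t=25: L0/L1/L2 = -/DC/- → run D
t=26: L0/L1/L2 = -/DC/- → run D
t=27: L0/L1/L2 = -/C/- → run C
t=28: L0/L1/L2 = -/C/- → run C
t=29: L0/L1/L2 = -/C/- → run C
t=30: L0/L1/L2 = -/C/- → run C
t=31: L0/L1/L2 = -/C/- → run C
t=32: (idle)
t=33: (idle)
t=34: (idle)
t=35: (idle)
t=36: (idle)

running at tick 18 = A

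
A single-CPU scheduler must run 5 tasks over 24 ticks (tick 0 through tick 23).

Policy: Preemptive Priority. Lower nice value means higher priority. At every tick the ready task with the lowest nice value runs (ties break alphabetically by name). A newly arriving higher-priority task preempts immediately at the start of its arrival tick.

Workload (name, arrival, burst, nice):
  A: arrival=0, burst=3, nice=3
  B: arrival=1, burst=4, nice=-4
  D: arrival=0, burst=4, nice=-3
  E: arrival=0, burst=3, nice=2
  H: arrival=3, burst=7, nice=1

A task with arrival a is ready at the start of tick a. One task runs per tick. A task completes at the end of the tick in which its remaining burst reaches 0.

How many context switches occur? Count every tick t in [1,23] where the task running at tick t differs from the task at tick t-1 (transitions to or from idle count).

t=0: ready={A,D,E} → run D
t=1: ready={A,B,D,E} → run B
t=2: ready={A,B,D,E} → run B
t=3: ready={A,B,D,E,H} → run B
t=4: ready={A,B,D,E,H} → run B
t=5: ready={A,D,E,H} → run D
t=6: ready={A,D,E,H} → run D
t=7: ready={A,D,E,H} → run D
t=8: ready={A,E,H} → run H
t=9: ready={A,E,H} → run H
t=10: ready={A,E,H} → run H
t=11: ready={A,E,H} → run H
t=12: ready={A,E,H} → run H
t=13: ready={A,E,H} → run H
t=14: ready={A,E,H} → run H
t=15: ready={A,E} → run E
t=16: ready={A,E} → run E
t=17: ready={A,E} → run E
t=18: ready={A} → run A
t=19: ready={A} → run A
t=20: ready={A} → run A
t=21: (idle)
t=22: (idle)
t=23: (idle)

context switches = 6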